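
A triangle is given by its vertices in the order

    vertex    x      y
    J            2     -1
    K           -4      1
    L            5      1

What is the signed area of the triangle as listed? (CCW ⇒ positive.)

-9

Σ = (-2) + (-9) + (-7) = -18
Signed area = Σ/2 = -9 (negative ⇒ clockwise traversal).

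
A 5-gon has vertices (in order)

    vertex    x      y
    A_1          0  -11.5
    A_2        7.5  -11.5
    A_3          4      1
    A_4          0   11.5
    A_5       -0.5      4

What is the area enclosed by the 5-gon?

Apply the shoelace (surveyor's) formula: 2A = Σ (x_i·y_{i+1} − x_{i+1}·y_i), indices taken mod 5.
Σ = (86.25) + (53.5) + (46) + (5.75) + (5.75) = 197.25
Area = |Σ|/2 = 98.625.

98.625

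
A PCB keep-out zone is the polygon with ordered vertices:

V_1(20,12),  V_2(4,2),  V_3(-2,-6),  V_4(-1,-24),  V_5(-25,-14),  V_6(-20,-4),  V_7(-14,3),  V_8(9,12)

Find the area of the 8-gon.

Apply the shoelace formula: 2A = Σ (x_i·y_{i+1} − x_{i+1}·y_i), indices taken mod 8.
V_1→V_2: (20)(2) − (4)(12) = -8
V_2→V_3: (4)(-6) − (-2)(2) = -20
V_3→V_4: (-2)(-24) − (-1)(-6) = 42
V_4→V_5: (-1)(-14) − (-25)(-24) = -586
V_5→V_6: (-25)(-4) − (-20)(-14) = -180
V_6→V_7: (-20)(3) − (-14)(-4) = -116
V_7→V_8: (-14)(12) − (9)(3) = -195
V_8→V_1: (9)(12) − (20)(12) = -132
Σ = -1195
Area = |Σ|/2 = 597.5.

597.5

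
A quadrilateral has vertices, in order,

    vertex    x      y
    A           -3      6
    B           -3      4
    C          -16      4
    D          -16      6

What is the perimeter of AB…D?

|AB| = √((0)² + (-2)²) = √4 = 2
|BC| = √((-13)² + (0)²) = √169 = 13
|CD| = √((0)² + (2)²) = √4 = 2
|DA| = √((13)² + (0)²) = √169 = 13
Perimeter = 2 + 13 + 2 + 13 = 30.

30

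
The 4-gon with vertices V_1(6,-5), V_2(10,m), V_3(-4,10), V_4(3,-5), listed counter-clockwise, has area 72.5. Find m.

The doubled signed area Σ (x_i y_{i+1} − x_{i+1} y_i) is linear in m.
With m=0 it equals 155; the coefficient of m is 10 (from the two edges through V_2).
So 10·m + 155 = 2·72.5 = 145 ⇒ m = -1.

-1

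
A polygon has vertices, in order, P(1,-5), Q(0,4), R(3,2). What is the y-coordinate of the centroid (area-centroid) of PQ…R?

Apply Gauss's area formula. First the cross-terms c_i = x_i·y_{i+1} − x_{i+1}·y_i:
  4, -12, -17  ⇒  2A = -25, A = -12.5.
Then Σ (y_i + y_{i+1})·c_i = -25, so ȳ = -25 / (6·(-12.5)) = 1/3.

1/3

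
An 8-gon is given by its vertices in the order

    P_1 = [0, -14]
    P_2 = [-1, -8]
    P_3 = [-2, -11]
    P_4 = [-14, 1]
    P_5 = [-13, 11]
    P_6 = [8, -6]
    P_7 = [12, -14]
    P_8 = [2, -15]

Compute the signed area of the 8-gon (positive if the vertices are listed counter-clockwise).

-273

Σ = (-14) + (-5) + (-156) + (-141) + (-10) + (-40) + (-152) + (-28) = -546
Signed area = Σ/2 = -273 (negative ⇒ clockwise traversal).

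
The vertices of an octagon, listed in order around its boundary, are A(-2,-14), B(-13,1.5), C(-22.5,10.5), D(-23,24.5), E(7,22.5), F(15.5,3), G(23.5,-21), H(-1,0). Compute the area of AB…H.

1008.625

Cross-terms: -185, -102.75, -309.75, -689, -327.75, -396, -21, 14  ⇒  Σ = -2017.25
Area = |Σ|/2 = 1008.625.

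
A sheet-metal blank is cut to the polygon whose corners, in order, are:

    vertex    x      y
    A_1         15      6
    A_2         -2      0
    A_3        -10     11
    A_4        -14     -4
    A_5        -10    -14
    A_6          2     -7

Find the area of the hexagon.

Apply the shoelace formula: 2A = Σ (x_i·y_{i+1} − x_{i+1}·y_i), indices taken mod 6.
A_1→A_2: (15)(0) − (-2)(6) = 12
A_2→A_3: (-2)(11) − (-10)(0) = -22
A_3→A_4: (-10)(-4) − (-14)(11) = 194
A_4→A_5: (-14)(-14) − (-10)(-4) = 156
A_5→A_6: (-10)(-7) − (2)(-14) = 98
A_6→A_1: (2)(6) − (15)(-7) = 117
Σ = 555
Area = |Σ|/2 = 277.5.

277.5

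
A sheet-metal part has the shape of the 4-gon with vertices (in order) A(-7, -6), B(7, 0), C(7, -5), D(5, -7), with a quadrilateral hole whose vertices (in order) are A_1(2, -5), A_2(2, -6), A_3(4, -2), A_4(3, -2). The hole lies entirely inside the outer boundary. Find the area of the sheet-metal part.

Outer boundary:
Apply the surveyor's formula: 2A = Σ (x_i·y_{i+1} − x_{i+1}·y_i), indices taken mod 4.
Σ = (42) + (-35) + (-24) + (-79) = -96
Area = |Σ|/2 = 48.
Hole:
Apply the shoelace (surveyor's) formula: 2A = Σ (x_i·y_{i+1} − x_{i+1}·y_i), indices taken mod 4.
Σ = (-2) + (20) + (-2) + (-11) = 5
Area = |Σ|/2 = 2.5.
Net area = 48 − 2.5 = 45.5.

45.5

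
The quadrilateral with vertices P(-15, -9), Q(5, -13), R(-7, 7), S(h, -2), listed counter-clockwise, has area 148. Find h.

Write out the shoelace sum; only the two edges meeting at S involve h:
2·Area = [((-7)·(-2) − h·7) + (h·(-9) − (-15)·(-2))] + 184
       = -16·h + 168 = 296
⇒ h = -8.

-8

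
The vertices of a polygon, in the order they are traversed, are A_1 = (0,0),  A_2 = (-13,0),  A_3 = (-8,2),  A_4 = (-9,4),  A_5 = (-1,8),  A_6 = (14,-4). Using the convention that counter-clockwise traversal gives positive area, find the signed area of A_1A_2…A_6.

Cross-terms: 0, -26, -14, -68, -108, 0  ⇒  Σ = -216
Signed area = Σ/2 = -108 (negative ⇒ clockwise traversal).

-108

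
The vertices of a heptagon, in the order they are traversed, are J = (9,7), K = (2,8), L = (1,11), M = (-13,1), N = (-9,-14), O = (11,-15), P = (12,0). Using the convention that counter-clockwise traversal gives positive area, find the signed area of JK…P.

J→K: (9)(8) − (2)(7) = 58
K→L: (2)(11) − (1)(8) = 14
L→M: (1)(1) − (-13)(11) = 144
M→N: (-13)(-14) − (-9)(1) = 191
N→O: (-9)(-15) − (11)(-14) = 289
O→P: (11)(0) − (12)(-15) = 180
P→J: (12)(7) − (9)(0) = 84
Σ = 960
Signed area = Σ/2 = 480 (positive ⇒ counter-clockwise traversal).

480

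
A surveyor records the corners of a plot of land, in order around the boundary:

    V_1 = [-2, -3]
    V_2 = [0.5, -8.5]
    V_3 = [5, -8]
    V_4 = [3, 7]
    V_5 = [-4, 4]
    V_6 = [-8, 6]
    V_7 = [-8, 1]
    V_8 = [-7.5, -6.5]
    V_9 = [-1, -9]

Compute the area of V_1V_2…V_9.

154.75

Σ = (18.5) + (38.5) + (59) + (40) + (8) + (40) + (59.5) + (61) + (-15) = 309.5
Area = |Σ|/2 = 154.75.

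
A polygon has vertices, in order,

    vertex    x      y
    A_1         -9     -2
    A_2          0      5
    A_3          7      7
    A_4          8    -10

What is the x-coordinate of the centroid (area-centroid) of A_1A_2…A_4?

Apply Gauss's area formula. First the cross-terms c_i = x_i·y_{i+1} − x_{i+1}·y_i:
  -45, -35, -126, -106  ⇒  2A = -312, A = -156.
Then Σ (x_i + x_{i+1})·c_i = -1624, so x̄ = -1624 / (6·(-156)) = 203/117.

203/117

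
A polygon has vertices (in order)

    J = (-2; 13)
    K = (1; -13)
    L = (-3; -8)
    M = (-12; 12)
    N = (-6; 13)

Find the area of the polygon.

Σ = (13) + (-47) + (-132) + (-84) + (-52) = -302
Area = |Σ|/2 = 151.

151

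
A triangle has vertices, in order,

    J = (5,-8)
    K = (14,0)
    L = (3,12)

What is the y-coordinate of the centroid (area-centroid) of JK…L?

4/3

Apply the shoelace (surveyor's) formula. First the cross-terms c_i = x_i·y_{i+1} − x_{i+1}·y_i:
  112, 168, -84  ⇒  2A = 196, A = 98.
Then Σ (y_i + y_{i+1})·c_i = 784, so ȳ = 784 / (6·98) = 4/3.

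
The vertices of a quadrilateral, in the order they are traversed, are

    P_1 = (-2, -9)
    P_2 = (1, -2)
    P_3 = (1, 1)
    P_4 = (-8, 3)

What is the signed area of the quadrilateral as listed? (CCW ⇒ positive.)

Cross-terms: 13, 3, 11, 78  ⇒  Σ = 105
Signed area = Σ/2 = 52.5 (positive ⇒ counter-clockwise traversal).

52.5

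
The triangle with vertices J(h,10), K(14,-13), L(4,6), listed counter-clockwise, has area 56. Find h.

-4

The doubled signed area Σ (x_i y_{i+1} − x_{i+1} y_i) is linear in h.
With h=0 it equals 36; the coefficient of h is -19 (from the two edges through J).
So -19·h + 36 = 2·56 = 112 ⇒ h = -4.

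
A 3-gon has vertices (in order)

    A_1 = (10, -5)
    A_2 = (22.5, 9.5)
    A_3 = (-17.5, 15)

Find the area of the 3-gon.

A_1→A_2: (10)(9.5) − (22.5)(-5) = 207.5
A_2→A_3: (22.5)(15) − (-17.5)(9.5) = 503.75
A_3→A_1: (-17.5)(-5) − (10)(15) = -62.5
Σ = 648.75
Area = |Σ|/2 = 324.375.

324.375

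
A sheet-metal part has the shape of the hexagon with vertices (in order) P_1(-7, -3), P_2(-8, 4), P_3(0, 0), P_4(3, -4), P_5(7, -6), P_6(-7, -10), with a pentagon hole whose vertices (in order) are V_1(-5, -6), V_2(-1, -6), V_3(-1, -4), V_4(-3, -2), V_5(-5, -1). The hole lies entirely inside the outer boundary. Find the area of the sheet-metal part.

86.5

Outer boundary:
Σ = (-52) + (0) + (0) + (10) + (-112) + (-49) = -203
Area = |Σ|/2 = 101.5.
Hole:
Apply the surveyor's formula: 2A = Σ (x_i·y_{i+1} − x_{i+1}·y_i), indices taken mod 5.
Cross-terms: 24, -2, -10, -7, 25  ⇒  Σ = 30
Area = |Σ|/2 = 15.
Net area = 101.5 − 15 = 86.5.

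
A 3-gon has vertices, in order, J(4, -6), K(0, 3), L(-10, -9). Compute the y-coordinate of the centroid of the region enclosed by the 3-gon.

Apply the shoelace (surveyor's) formula. First the cross-terms c_i = x_i·y_{i+1} − x_{i+1}·y_i:
  12, 30, 96  ⇒  2A = 138, A = 69.
Then Σ (y_i + y_{i+1})·c_i = -1656, so ȳ = -1656 / (6·69) = -4.

-4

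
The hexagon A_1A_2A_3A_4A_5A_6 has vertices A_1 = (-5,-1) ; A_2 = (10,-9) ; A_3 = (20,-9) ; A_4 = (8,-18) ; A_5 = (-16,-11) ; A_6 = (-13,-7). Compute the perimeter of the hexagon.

|A_1A_2| = √((15)² + (-8)²) = √289 = 17
|A_2A_3| = √((10)² + (0)²) = √100 = 10
|A_3A_4| = √((-12)² + (-9)²) = √225 = 15
|A_4A_5| = √((-24)² + (7)²) = √625 = 25
|A_5A_6| = √((3)² + (4)²) = √25 = 5
|A_6A_1| = √((8)² + (6)²) = √100 = 10
Perimeter = 17 + 10 + 15 + 25 + 5 + 10 = 82.

82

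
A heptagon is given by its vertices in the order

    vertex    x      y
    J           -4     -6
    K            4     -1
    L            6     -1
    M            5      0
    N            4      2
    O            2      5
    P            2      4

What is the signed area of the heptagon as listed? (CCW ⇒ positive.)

Apply the shoelace (surveyor's) formula: 2A = Σ (x_i·y_{i+1} − x_{i+1}·y_i), indices taken mod 7.
Σ = (28) + (2) + (5) + (10) + (16) + (-2) + (4) = 63
Signed area = Σ/2 = 31.5 (positive ⇒ counter-clockwise traversal).

31.5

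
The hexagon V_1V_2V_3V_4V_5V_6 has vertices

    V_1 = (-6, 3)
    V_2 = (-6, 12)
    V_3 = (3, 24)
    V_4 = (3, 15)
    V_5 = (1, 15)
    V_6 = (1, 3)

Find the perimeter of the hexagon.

|V_1V_2| = √((0)² + (9)²) = √81 = 9
|V_2V_3| = √((9)² + (12)²) = √225 = 15
|V_3V_4| = √((0)² + (-9)²) = √81 = 9
|V_4V_5| = √((-2)² + (0)²) = √4 = 2
|V_5V_6| = √((0)² + (-12)²) = √144 = 12
|V_6V_1| = √((-7)² + (0)²) = √49 = 7
Perimeter = 9 + 15 + 9 + 2 + 12 + 7 = 54.

54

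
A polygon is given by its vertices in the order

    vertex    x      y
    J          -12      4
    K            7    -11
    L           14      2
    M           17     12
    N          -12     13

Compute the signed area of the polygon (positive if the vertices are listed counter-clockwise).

Apply the shoelace formula: 2A = Σ (x_i·y_{i+1} − x_{i+1}·y_i), indices taken mod 5.
Σ = (104) + (168) + (134) + (365) + (108) = 879
Signed area = Σ/2 = 439.5 (positive ⇒ counter-clockwise traversal).

439.5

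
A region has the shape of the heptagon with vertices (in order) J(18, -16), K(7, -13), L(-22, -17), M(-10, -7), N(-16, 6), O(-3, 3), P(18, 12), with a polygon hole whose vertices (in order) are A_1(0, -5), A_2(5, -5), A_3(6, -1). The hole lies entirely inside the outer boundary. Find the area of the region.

Outer boundary:
Apply the surveyor's formula: 2A = Σ (x_i·y_{i+1} − x_{i+1}·y_i), indices taken mod 7.
Σ = (-122) + (-405) + (-16) + (-172) + (-30) + (-90) + (-504) = -1339
Area = |Σ|/2 = 669.5.
Hole:
Cross-terms: 25, 25, -30  ⇒  Σ = 20
Area = |Σ|/2 = 10.
Net area = 669.5 − 10 = 659.5.

659.5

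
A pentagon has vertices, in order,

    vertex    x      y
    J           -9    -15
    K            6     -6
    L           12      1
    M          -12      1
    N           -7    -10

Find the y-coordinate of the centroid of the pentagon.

-407/97

Apply the shoelace formula. First the cross-terms c_i = x_i·y_{i+1} − x_{i+1}·y_i:
  144, 78, 24, 127, 15  ⇒  2A = 388, A = 194.
Then Σ (y_i + y_{i+1})·c_i = -4884, so ȳ = -4884 / (6·194) = -407/97.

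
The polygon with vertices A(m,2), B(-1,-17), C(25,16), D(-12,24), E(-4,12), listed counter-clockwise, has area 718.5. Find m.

-10

The doubled signed area Σ (x_i y_{i+1} − x_{i+1} y_i) is linear in m.
With m=0 it equals 1147; the coefficient of m is -29 (from the two edges through A).
So -29·m + 1147 = 2·718.5 = 1437 ⇒ m = -10.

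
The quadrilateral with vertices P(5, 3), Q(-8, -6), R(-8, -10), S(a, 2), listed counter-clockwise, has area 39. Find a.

6

The doubled signed area Σ (x_i y_{i+1} − x_{i+1} y_i) is linear in a.
With a=0 it equals 0; the coefficient of a is 13 (from the two edges through S).
So 13·a + 0 = 2·39 = 78 ⇒ a = 6.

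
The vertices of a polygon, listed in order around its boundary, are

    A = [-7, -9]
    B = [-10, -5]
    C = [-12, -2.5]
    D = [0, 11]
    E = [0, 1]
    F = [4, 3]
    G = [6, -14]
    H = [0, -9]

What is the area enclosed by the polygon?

208.5

Σ = (-55) + (-35) + (-132) + (0) + (-4) + (-74) + (-54) + (-63) = -417
Area = |Σ|/2 = 208.5.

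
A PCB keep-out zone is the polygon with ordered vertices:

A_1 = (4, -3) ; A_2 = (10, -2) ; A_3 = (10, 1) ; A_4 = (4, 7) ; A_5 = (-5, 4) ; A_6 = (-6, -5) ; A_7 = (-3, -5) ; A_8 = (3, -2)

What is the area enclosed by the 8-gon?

Σ = (22) + (30) + (66) + (51) + (49) + (15) + (21) + (-1) = 253
Area = |Σ|/2 = 126.5.

126.5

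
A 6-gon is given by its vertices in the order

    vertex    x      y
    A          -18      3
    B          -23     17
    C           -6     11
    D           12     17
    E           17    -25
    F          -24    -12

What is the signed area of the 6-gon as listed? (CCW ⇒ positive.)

Apply the shoelace (surveyor's) formula: 2A = Σ (x_i·y_{i+1} − x_{i+1}·y_i), indices taken mod 6.
Σ = (-237) + (-151) + (-234) + (-589) + (-804) + (-288) = -2303
Signed area = Σ/2 = -1151.5 (negative ⇒ clockwise traversal).

-1151.5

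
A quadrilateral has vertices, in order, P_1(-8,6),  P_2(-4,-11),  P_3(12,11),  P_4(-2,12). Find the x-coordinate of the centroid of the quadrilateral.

Apply the surveyor's formula. First the cross-terms c_i = x_i·y_{i+1} − x_{i+1}·y_i:
  112, 88, 166, 84  ⇒  2A = 450, A = 225.
Then Σ (x_i + x_{i+1})·c_i = 180, so x̄ = 180 / (6·225) = 2/15.

2/15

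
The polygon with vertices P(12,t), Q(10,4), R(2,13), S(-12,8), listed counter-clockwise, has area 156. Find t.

-3

The doubled signed area Σ (x_i y_{i+1} − x_{i+1} y_i) is linear in t.
With t=0 it equals 246; the coefficient of t is -22 (from the two edges through P).
So -22·t + 246 = 2·156 = 312 ⇒ t = -3.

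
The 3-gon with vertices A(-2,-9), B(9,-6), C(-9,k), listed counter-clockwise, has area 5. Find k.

Write out the shoelace sum; only the two edges meeting at C involve k:
2·Area = [(9·k − (-9)·(-6)) + ((-9)·(-9) − (-2)·k)] + 93
       = 11·k + 120 = 10
⇒ k = -10.

-10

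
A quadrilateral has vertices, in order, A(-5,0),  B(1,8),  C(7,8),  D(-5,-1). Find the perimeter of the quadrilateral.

32

|AB| = √((6)² + (8)²) = √100 = 10
|BC| = √((6)² + (0)²) = √36 = 6
|CD| = √((-12)² + (-9)²) = √225 = 15
|DA| = √((0)² + (1)²) = √1 = 1
Perimeter = 10 + 6 + 15 + 1 = 32.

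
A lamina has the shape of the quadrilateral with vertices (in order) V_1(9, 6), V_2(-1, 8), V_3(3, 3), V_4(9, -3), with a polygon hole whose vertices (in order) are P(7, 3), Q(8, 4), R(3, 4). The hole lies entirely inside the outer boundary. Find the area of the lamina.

45.5

Outer boundary:
Apply Gauss's area formula: 2A = Σ (x_i·y_{i+1} − x_{i+1}·y_i), indices taken mod 4.
Σ = (78) + (-27) + (-36) + (81) = 96
Area = |Σ|/2 = 48.
Hole:
Apply Gauss's area formula: 2A = Σ (x_i·y_{i+1} − x_{i+1}·y_i), indices taken mod 3.
P→Q: (7)(4) − (8)(3) = 4
Q→R: (8)(4) − (3)(4) = 20
R→P: (3)(3) − (7)(4) = -19
Σ = 5
Area = |Σ|/2 = 2.5.
Net area = 48 − 2.5 = 45.5.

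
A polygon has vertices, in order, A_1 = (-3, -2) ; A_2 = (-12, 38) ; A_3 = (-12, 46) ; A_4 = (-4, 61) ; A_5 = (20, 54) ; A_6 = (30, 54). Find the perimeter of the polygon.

|A_1A_2| = √((-9)² + (40)²) = √1681 = 41
|A_2A_3| = √((0)² + (8)²) = √64 = 8
|A_3A_4| = √((8)² + (15)²) = √289 = 17
|A_4A_5| = √((24)² + (-7)²) = √625 = 25
|A_5A_6| = √((10)² + (0)²) = √100 = 10
|A_6A_1| = √((-33)² + (-56)²) = √4225 = 65
Perimeter = 41 + 8 + 17 + 25 + 10 + 65 = 166.

166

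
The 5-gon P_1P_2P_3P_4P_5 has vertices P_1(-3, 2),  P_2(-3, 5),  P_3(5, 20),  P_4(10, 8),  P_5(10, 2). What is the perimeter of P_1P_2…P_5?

52

|P_1P_2| = √((0)² + (3)²) = √9 = 3
|P_2P_3| = √((8)² + (15)²) = √289 = 17
|P_3P_4| = √((5)² + (-12)²) = √169 = 13
|P_4P_5| = √((0)² + (-6)²) = √36 = 6
|P_5P_1| = √((-13)² + (0)²) = √169 = 13
Perimeter = 3 + 17 + 13 + 6 + 13 = 52.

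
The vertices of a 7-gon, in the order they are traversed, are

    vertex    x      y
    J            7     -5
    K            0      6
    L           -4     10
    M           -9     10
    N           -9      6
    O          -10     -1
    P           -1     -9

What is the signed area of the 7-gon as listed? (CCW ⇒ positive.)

J→K: (7)(6) − (0)(-5) = 42
K→L: (0)(10) − (-4)(6) = 24
L→M: (-4)(10) − (-9)(10) = 50
M→N: (-9)(6) − (-9)(10) = 36
N→O: (-9)(-1) − (-10)(6) = 69
O→P: (-10)(-9) − (-1)(-1) = 89
P→J: (-1)(-5) − (7)(-9) = 68
Σ = 378
Signed area = Σ/2 = 189 (positive ⇒ counter-clockwise traversal).

189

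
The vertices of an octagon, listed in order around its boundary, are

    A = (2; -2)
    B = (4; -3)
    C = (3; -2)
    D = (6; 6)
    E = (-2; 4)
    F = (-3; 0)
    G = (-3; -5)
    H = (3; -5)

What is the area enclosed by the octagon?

65

Apply the shoelace formula: 2A = Σ (x_i·y_{i+1} − x_{i+1}·y_i), indices taken mod 8.
Σ = (2) + (1) + (30) + (36) + (12) + (15) + (30) + (4) = 130
Area = |Σ|/2 = 65.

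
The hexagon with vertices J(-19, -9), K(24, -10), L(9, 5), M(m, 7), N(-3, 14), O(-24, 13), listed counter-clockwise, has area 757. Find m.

The doubled signed area Σ (x_i y_{i+1} − x_{i+1} y_i) is linear in m.
With m=0 it equals 1460; the coefficient of m is 9 (from the two edges through M).
So 9·m + 1460 = 2·757 = 1514 ⇒ m = 6.

6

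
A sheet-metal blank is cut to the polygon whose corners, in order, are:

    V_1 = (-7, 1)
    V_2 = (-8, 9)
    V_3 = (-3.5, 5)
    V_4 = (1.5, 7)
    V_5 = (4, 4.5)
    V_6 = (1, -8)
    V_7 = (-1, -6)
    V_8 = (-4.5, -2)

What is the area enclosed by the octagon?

105.375

Apply the shoelace (surveyor's) formula: 2A = Σ (x_i·y_{i+1} − x_{i+1}·y_i), indices taken mod 8.
Σ = (-55) + (-8.5) + (-32) + (-21.25) + (-36.5) + (-14) + (-25) + (-18.5) = -210.75
Area = |Σ|/2 = 105.375.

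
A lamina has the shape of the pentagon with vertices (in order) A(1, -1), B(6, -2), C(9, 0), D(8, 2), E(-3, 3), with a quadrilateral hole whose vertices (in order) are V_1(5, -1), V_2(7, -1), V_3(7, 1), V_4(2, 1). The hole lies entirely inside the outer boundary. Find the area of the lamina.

Outer boundary:
A→B: (1)(-2) − (6)(-1) = 4
B→C: (6)(0) − (9)(-2) = 18
C→D: (9)(2) − (8)(0) = 18
D→E: (8)(3) − (-3)(2) = 30
E→A: (-3)(-1) − (1)(3) = 0
Σ = 70
Area = |Σ|/2 = 35.
Hole:
Apply the shoelace formula: 2A = Σ (x_i·y_{i+1} − x_{i+1}·y_i), indices taken mod 4.
Σ = (2) + (14) + (5) + (-7) = 14
Area = |Σ|/2 = 7.
Net area = 35 − 7 = 28.

28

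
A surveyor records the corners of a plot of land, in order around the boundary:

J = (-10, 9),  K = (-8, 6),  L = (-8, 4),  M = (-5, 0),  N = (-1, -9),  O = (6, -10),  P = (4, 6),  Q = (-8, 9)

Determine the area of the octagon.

Σ = (12) + (16) + (20) + (45) + (64) + (76) + (84) + (18) = 335
Area = |Σ|/2 = 167.5.

167.5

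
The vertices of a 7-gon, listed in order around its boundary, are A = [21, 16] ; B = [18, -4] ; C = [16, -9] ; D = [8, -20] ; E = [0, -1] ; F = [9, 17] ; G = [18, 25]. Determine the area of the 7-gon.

Apply the shoelace (surveyor's) formula: 2A = Σ (x_i·y_{i+1} − x_{i+1}·y_i), indices taken mod 7.
Σ = (-372) + (-98) + (-248) + (-8) + (9) + (-81) + (-237) = -1035
Area = |Σ|/2 = 517.5.

517.5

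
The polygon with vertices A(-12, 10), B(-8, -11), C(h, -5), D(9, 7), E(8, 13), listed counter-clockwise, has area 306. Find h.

The doubled signed area Σ (x_i y_{i+1} − x_{i+1} y_i) is linear in h.
With h=0 it equals 594; the coefficient of h is 18 (from the two edges through C).
So 18·h + 594 = 2·306 = 612 ⇒ h = 1.

1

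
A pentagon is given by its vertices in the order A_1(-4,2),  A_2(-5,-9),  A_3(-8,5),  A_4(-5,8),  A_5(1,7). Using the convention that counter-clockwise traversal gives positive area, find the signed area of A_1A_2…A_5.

Σ = (46) + (-97) + (-39) + (-43) + (30) = -103
Signed area = Σ/2 = -51.5 (negative ⇒ clockwise traversal).

-51.5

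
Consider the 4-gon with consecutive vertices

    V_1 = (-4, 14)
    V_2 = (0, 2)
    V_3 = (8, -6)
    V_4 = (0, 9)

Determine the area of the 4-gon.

42

Σ = (-8) + (-16) + (72) + (36) = 84
Area = |Σ|/2 = 42.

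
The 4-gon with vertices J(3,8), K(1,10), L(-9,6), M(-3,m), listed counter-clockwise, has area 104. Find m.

The doubled signed area Σ (x_i y_{i+1} − x_{i+1} y_i) is linear in m.
With m=0 it equals 112; the coefficient of m is -12 (from the two edges through M).
So -12·m + 112 = 2·104 = 208 ⇒ m = -8.

-8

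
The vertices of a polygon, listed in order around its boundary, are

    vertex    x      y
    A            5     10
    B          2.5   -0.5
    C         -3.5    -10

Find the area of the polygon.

19.625

A→B: (5)(-0.5) − (2.5)(10) = -27.5
B→C: (2.5)(-10) − (-3.5)(-0.5) = -26.75
C→A: (-3.5)(10) − (5)(-10) = 15
Σ = -39.25
Area = |Σ|/2 = 19.625.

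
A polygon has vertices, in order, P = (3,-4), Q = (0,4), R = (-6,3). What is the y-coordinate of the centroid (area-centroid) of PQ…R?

Apply the shoelace formula. First the cross-terms c_i = x_i·y_{i+1} − x_{i+1}·y_i:
  12, 24, 15  ⇒  2A = 51, A = 25.5.
Then Σ (y_i + y_{i+1})·c_i = 153, so ȳ = 153 / (6·25.5) = 1.

1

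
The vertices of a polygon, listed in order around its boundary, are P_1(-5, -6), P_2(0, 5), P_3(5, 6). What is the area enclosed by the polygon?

Apply the shoelace (surveyor's) formula: 2A = Σ (x_i·y_{i+1} − x_{i+1}·y_i), indices taken mod 3.
Cross-terms: -25, -25, 0  ⇒  Σ = -50
Area = |Σ|/2 = 25.

25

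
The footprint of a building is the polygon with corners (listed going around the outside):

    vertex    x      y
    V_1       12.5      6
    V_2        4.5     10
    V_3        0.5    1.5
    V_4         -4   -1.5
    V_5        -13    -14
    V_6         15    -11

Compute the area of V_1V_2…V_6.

Apply Gauss's area formula: 2A = Σ (x_i·y_{i+1} − x_{i+1}·y_i), indices taken mod 6.
V_1→V_2: (12.5)(10) − (4.5)(6) = 98
V_2→V_3: (4.5)(1.5) − (0.5)(10) = 1.75
V_3→V_4: (0.5)(-1.5) − (-4)(1.5) = 5.25
V_4→V_5: (-4)(-14) − (-13)(-1.5) = 36.5
V_5→V_6: (-13)(-11) − (15)(-14) = 353
V_6→V_1: (15)(6) − (12.5)(-11) = 227.5
Σ = 722
Area = |Σ|/2 = 361.

361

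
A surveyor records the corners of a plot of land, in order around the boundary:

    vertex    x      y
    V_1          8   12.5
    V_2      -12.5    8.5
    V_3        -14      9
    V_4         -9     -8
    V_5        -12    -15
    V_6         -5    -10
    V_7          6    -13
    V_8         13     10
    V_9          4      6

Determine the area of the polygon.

Apply the shoelace (surveyor's) formula: 2A = Σ (x_i·y_{i+1} − x_{i+1}·y_i), indices taken mod 9.
Cross-terms: 224.25, 6.5, 193, 39, 45, 125, 229, 38, 2  ⇒  Σ = 901.75
Area = |Σ|/2 = 450.875.

450.875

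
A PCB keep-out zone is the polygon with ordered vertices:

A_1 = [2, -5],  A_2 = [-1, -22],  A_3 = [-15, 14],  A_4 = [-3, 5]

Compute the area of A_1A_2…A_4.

210.5

Apply the shoelace formula: 2A = Σ (x_i·y_{i+1} − x_{i+1}·y_i), indices taken mod 4.
Σ = (-49) + (-344) + (-33) + (5) = -421
Area = |Σ|/2 = 210.5.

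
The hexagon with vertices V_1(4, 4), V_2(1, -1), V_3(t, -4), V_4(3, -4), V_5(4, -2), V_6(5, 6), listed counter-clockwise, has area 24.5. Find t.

Write out the shoelace sum; only the two edges meeting at V_3 involve t:
2·Area = [(1·(-4) − t·(-1)) + (t·(-4) − 3·(-4))] + 32
       = -3·t + 40 = 49
⇒ t = -3.

-3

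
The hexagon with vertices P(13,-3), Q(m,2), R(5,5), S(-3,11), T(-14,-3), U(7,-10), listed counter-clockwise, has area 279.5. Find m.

The doubled signed area Σ (x_i y_{i+1} − x_{i+1} y_i) is linear in m.
With m=0 it equals 519; the coefficient of m is 8 (from the two edges through Q).
So 8·m + 519 = 2·279.5 = 559 ⇒ m = 5.

5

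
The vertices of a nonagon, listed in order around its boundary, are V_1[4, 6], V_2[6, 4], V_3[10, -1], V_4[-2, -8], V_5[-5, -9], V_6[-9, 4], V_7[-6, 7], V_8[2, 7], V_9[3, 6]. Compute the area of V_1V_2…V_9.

190.5

Apply Gauss's area formula: 2A = Σ (x_i·y_{i+1} − x_{i+1}·y_i), indices taken mod 9.
Cross-terms: -20, -46, -82, -22, -101, -39, -56, -9, -6  ⇒  Σ = -381
Area = |Σ|/2 = 190.5.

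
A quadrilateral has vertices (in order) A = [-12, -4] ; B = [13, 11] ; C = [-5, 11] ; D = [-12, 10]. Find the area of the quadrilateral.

184

Σ = (-80) + (198) + (82) + (168) = 368
Area = |Σ|/2 = 184.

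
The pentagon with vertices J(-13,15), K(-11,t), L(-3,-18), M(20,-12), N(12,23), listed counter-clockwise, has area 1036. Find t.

-23

Write out the shoelace sum; only the two edges meeting at K involve t:
2·Area = [((-13)·t − (-11)·15) + ((-11)·(-18) − (-3)·t)] + 1479
       = -10·t + 1842 = 2072
⇒ t = -23.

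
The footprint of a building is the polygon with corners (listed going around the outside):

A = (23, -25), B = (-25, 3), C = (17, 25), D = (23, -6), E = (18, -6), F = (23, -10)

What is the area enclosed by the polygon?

1163

Apply the shoelace formula: 2A = Σ (x_i·y_{i+1} − x_{i+1}·y_i), indices taken mod 6.
Σ = (-556) + (-676) + (-677) + (-30) + (-42) + (-345) = -2326
Area = |Σ|/2 = 1163.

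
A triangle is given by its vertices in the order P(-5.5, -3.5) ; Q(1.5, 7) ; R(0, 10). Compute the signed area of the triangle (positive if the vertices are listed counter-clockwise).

18.375

Apply the shoelace (surveyor's) formula: 2A = Σ (x_i·y_{i+1} − x_{i+1}·y_i), indices taken mod 3.
Σ = (-33.25) + (15) + (55) = 36.75
Signed area = Σ/2 = 18.375 (positive ⇒ counter-clockwise traversal).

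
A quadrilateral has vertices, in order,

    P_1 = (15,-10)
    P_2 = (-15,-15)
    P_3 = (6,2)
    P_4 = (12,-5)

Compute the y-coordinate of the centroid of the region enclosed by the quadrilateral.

-524/69

Apply Gauss's area formula. First the cross-terms c_i = x_i·y_{i+1} − x_{i+1}·y_i:
  -375, 60, -54, -45  ⇒  2A = -414, A = -207.
Then Σ (y_i + y_{i+1})·c_i = 9432, so ȳ = 9432 / (6·(-207)) = -524/69.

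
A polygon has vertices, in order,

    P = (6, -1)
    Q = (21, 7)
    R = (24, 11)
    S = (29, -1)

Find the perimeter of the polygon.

58

|PQ| = √((15)² + (8)²) = √289 = 17
|QR| = √((3)² + (4)²) = √25 = 5
|RS| = √((5)² + (-12)²) = √169 = 13
|SP| = √((-23)² + (0)²) = √529 = 23
Perimeter = 17 + 5 + 13 + 23 = 58.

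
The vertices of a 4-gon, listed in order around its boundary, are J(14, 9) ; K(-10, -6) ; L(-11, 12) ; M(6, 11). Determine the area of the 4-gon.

Apply the surveyor's formula: 2A = Σ (x_i·y_{i+1} − x_{i+1}·y_i), indices taken mod 4.
Σ = (6) + (-186) + (-193) + (-100) = -473
Area = |Σ|/2 = 236.5.

236.5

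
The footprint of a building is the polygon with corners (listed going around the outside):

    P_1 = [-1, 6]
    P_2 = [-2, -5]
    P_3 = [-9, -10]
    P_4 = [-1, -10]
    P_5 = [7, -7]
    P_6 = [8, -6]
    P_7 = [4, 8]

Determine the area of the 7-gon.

141.5

Σ = (17) + (-25) + (80) + (77) + (14) + (88) + (32) = 283
Area = |Σ|/2 = 141.5.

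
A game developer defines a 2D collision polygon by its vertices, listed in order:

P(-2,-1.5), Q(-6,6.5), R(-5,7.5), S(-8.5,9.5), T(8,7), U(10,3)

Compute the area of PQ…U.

104.375

Σ = (-22) + (-12.5) + (16.25) + (-135.5) + (-46) + (-9) = -208.75
Area = |Σ|/2 = 104.375.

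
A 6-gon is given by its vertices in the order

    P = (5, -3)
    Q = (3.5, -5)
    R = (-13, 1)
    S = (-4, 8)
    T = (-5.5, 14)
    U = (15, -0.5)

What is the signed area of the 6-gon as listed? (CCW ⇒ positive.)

Apply the shoelace formula: 2A = Σ (x_i·y_{i+1} − x_{i+1}·y_i), indices taken mod 6.
P→Q: (5)(-5) − (3.5)(-3) = -14.5
Q→R: (3.5)(1) − (-13)(-5) = -61.5
R→S: (-13)(8) − (-4)(1) = -100
S→T: (-4)(14) − (-5.5)(8) = -12
T→U: (-5.5)(-0.5) − (15)(14) = -207.25
U→P: (15)(-3) − (5)(-0.5) = -42.5
Σ = -437.75
Signed area = Σ/2 = -218.875 (negative ⇒ clockwise traversal).

-218.875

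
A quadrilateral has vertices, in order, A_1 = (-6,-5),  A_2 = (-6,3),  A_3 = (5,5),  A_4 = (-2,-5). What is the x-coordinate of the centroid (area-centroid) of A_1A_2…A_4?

Apply the shoelace (surveyor's) formula. First the cross-terms c_i = x_i·y_{i+1} − x_{i+1}·y_i:
  -48, -45, -15, -20  ⇒  2A = -128, A = -64.
Then Σ (x_i + x_{i+1})·c_i = 736, so x̄ = 736 / (6·(-64)) = -23/12.

-23/12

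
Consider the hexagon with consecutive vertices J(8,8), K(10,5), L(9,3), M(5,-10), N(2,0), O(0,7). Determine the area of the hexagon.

Apply the surveyor's formula: 2A = Σ (x_i·y_{i+1} − x_{i+1}·y_i), indices taken mod 6.
Σ = (-40) + (-15) + (-105) + (20) + (14) + (-56) = -182
Area = |Σ|/2 = 91.

91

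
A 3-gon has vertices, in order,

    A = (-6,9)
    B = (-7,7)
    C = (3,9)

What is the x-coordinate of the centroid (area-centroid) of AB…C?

Apply the shoelace (surveyor's) formula. First the cross-terms c_i = x_i·y_{i+1} − x_{i+1}·y_i:
  21, -84, 81  ⇒  2A = 18, A = 9.
Then Σ (x_i + x_{i+1})·c_i = -180, so x̄ = -180 / (6·9) = -10/3.

-10/3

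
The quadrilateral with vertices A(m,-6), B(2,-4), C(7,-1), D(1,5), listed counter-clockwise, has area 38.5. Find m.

-1

The doubled signed area Σ (x_i y_{i+1} − x_{i+1} y_i) is linear in m.
With m=0 it equals 68; the coefficient of m is -9 (from the two edges through A).
So -9·m + 68 = 2·38.5 = 77 ⇒ m = -1.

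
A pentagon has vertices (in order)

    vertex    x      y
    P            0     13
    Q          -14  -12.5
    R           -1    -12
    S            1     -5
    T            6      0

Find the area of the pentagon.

231.25

Apply Gauss's area formula: 2A = Σ (x_i·y_{i+1} − x_{i+1}·y_i), indices taken mod 5.
P→Q: (0)(-12.5) − (-14)(13) = 182
Q→R: (-14)(-12) − (-1)(-12.5) = 155.5
R→S: (-1)(-5) − (1)(-12) = 17
S→T: (1)(0) − (6)(-5) = 30
T→P: (6)(13) − (0)(0) = 78
Σ = 462.5
Area = |Σ|/2 = 231.25.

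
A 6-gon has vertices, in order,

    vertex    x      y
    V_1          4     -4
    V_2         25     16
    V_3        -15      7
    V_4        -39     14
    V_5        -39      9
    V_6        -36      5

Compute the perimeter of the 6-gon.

146

|V_1V_2| = √((21)² + (20)²) = √841 = 29
|V_2V_3| = √((-40)² + (-9)²) = √1681 = 41
|V_3V_4| = √((-24)² + (7)²) = √625 = 25
|V_4V_5| = √((0)² + (-5)²) = √25 = 5
|V_5V_6| = √((3)² + (-4)²) = √25 = 5
|V_6V_1| = √((40)² + (-9)²) = √1681 = 41
Perimeter = 29 + 41 + 25 + 5 + 5 + 41 = 146.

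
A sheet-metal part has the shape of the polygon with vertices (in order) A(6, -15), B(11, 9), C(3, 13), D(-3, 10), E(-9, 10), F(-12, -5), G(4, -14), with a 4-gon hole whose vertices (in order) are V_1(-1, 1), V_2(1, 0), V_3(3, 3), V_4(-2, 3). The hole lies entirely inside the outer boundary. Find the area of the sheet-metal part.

411.5

Outer boundary:
Apply the shoelace formula: 2A = Σ (x_i·y_{i+1} − x_{i+1}·y_i), indices taken mod 7.
Σ = (219) + (116) + (69) + (60) + (165) + (188) + (24) = 841
Area = |Σ|/2 = 420.5.
Hole:
V_1→V_2: (-1)(0) − (1)(1) = -1
V_2→V_3: (1)(3) − (3)(0) = 3
V_3→V_4: (3)(3) − (-2)(3) = 15
V_4→V_1: (-2)(1) − (-1)(3) = 1
Σ = 18
Area = |Σ|/2 = 9.
Net area = 420.5 − 9 = 411.5.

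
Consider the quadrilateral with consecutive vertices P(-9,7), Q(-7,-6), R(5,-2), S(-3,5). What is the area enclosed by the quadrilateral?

Apply Gauss's area formula: 2A = Σ (x_i·y_{i+1} − x_{i+1}·y_i), indices taken mod 4.
Σ = (103) + (44) + (19) + (24) = 190
Area = |Σ|/2 = 95.

95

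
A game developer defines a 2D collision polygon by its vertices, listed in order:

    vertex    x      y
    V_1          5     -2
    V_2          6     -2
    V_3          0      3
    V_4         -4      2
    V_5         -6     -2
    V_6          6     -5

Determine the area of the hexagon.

53.5

V_1→V_2: (5)(-2) − (6)(-2) = 2
V_2→V_3: (6)(3) − (0)(-2) = 18
V_3→V_4: (0)(2) − (-4)(3) = 12
V_4→V_5: (-4)(-2) − (-6)(2) = 20
V_5→V_6: (-6)(-5) − (6)(-2) = 42
V_6→V_1: (6)(-2) − (5)(-5) = 13
Σ = 107
Area = |Σ|/2 = 53.5.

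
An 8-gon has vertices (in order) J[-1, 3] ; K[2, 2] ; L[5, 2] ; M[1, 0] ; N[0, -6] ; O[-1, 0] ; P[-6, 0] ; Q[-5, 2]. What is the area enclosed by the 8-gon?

J→K: (-1)(2) − (2)(3) = -8
K→L: (2)(2) − (5)(2) = -6
L→M: (5)(0) − (1)(2) = -2
M→N: (1)(-6) − (0)(0) = -6
N→O: (0)(0) − (-1)(-6) = -6
O→P: (-1)(0) − (-6)(0) = 0
P→Q: (-6)(2) − (-5)(0) = -12
Q→J: (-5)(3) − (-1)(2) = -13
Σ = -53
Area = |Σ|/2 = 26.5.

26.5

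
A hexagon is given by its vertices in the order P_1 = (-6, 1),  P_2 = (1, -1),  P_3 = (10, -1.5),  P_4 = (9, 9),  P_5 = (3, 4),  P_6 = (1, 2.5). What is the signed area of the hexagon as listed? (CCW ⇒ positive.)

72.75

Apply the shoelace formula: 2A = Σ (x_i·y_{i+1} − x_{i+1}·y_i), indices taken mod 6.
Σ = (5) + (8.5) + (103.5) + (9) + (3.5) + (16) = 145.5
Signed area = Σ/2 = 72.75 (positive ⇒ counter-clockwise traversal).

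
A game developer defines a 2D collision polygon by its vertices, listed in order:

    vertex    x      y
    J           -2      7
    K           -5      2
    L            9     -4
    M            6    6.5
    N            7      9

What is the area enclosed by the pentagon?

Apply the shoelace (surveyor's) formula: 2A = Σ (x_i·y_{i+1} − x_{i+1}·y_i), indices taken mod 5.
J→K: (-2)(2) − (-5)(7) = 31
K→L: (-5)(-4) − (9)(2) = 2
L→M: (9)(6.5) − (6)(-4) = 82.5
M→N: (6)(9) − (7)(6.5) = 8.5
N→J: (7)(7) − (-2)(9) = 67
Σ = 191
Area = |Σ|/2 = 95.5.

95.5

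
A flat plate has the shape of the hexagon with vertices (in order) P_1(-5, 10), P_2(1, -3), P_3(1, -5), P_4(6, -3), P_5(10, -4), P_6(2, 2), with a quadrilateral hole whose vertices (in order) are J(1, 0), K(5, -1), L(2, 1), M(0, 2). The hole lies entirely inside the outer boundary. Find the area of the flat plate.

43

Outer boundary:
Cross-terms: 5, -2, 27, 6, 28, 30  ⇒  Σ = 94
Area = |Σ|/2 = 47.
Hole:
Cross-terms: -1, 7, 4, -2  ⇒  Σ = 8
Area = |Σ|/2 = 4.
Net area = 47 − 4 = 43.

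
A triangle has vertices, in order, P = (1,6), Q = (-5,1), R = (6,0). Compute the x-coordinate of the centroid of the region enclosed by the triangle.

Apply the surveyor's formula. First the cross-terms c_i = x_i·y_{i+1} − x_{i+1}·y_i:
  31, -6, 36  ⇒  2A = 61, A = 30.5.
Then Σ (x_i + x_{i+1})·c_i = 122, so x̄ = 122 / (6·30.5) = 2/3.

2/3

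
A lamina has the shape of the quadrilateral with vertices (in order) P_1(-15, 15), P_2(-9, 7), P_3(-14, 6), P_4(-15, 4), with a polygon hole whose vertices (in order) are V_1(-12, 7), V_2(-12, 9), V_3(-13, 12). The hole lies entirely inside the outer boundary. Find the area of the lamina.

Outer boundary:
Σ = (30) + (44) + (34) + (-165) = -57
Area = |Σ|/2 = 28.5.
Hole:
Apply the surveyor's formula: 2A = Σ (x_i·y_{i+1} − x_{i+1}·y_i), indices taken mod 3.
V_1→V_2: (-12)(9) − (-12)(7) = -24
V_2→V_3: (-12)(12) − (-13)(9) = -27
V_3→V_1: (-13)(7) − (-12)(12) = 53
Σ = 2
Area = |Σ|/2 = 1.
Net area = 28.5 − 1 = 27.5.

27.5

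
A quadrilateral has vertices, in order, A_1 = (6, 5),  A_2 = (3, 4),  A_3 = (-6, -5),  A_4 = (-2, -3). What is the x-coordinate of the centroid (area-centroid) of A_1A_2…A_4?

11/51

Apply Gauss's area formula. First the cross-terms c_i = x_i·y_{i+1} − x_{i+1}·y_i:
  9, 9, 8, 8  ⇒  2A = 34, A = 17.
Then Σ (x_i + x_{i+1})·c_i = 22, so x̄ = 22 / (6·17) = 11/51.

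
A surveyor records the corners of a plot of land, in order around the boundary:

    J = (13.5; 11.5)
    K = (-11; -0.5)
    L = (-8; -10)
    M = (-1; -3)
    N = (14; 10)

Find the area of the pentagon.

Apply Gauss's area formula: 2A = Σ (x_i·y_{i+1} − x_{i+1}·y_i), indices taken mod 5.
Σ = (119.75) + (106) + (14) + (32) + (26) = 297.75
Area = |Σ|/2 = 148.875.

148.875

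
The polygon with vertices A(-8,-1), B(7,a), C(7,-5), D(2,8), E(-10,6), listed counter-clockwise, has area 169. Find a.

Write out the shoelace sum; only the two edges meeting at B involve a:
2·Area = [((-8)·a − 7·(-1)) + (7·(-5) − 7·a)] + 216
       = -15·a + 188 = 338
⇒ a = -10.

-10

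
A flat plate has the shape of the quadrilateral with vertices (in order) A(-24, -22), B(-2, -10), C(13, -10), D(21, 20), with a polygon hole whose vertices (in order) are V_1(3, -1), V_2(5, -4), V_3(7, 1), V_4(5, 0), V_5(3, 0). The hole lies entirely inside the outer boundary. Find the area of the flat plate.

408

Outer boundary:
Apply the shoelace (surveyor's) formula: 2A = Σ (x_i·y_{i+1} − x_{i+1}·y_i), indices taken mod 4.
Σ = (196) + (150) + (470) + (18) = 834
Area = |Σ|/2 = 417.
Hole:
Apply the surveyor's formula: 2A = Σ (x_i·y_{i+1} − x_{i+1}·y_i), indices taken mod 5.
Cross-terms: -7, 33, -5, 0, -3  ⇒  Σ = 18
Area = |Σ|/2 = 9.
Net area = 417 − 9 = 408.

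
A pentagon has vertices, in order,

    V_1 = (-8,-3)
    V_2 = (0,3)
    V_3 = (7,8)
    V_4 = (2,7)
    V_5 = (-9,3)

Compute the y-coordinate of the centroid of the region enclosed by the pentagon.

Apply Gauss's area formula. First the cross-terms c_i = x_i·y_{i+1} − x_{i+1}·y_i:
  -24, -21, 33, 69, 51  ⇒  2A = 108, A = 54.
Then Σ (y_i + y_{i+1})·c_i = 954, so ȳ = 954 / (6·54) = 53/18.

53/18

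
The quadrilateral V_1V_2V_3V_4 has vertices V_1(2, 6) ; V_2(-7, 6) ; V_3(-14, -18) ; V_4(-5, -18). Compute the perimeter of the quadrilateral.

|V_1V_2| = √((-9)² + (0)²) = √81 = 9
|V_2V_3| = √((-7)² + (-24)²) = √625 = 25
|V_3V_4| = √((9)² + (0)²) = √81 = 9
|V_4V_1| = √((7)² + (24)²) = √625 = 25
Perimeter = 9 + 25 + 9 + 25 = 68.

68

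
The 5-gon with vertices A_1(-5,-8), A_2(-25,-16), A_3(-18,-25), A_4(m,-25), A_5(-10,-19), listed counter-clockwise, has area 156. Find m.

-15

Write out the shoelace sum; only the two edges meeting at A_4 involve m:
2·Area = [((-18)·(-25) − m·(-25)) + (m·(-19) − (-10)·(-25))] + 202
       = 6·m + 402 = 312
⇒ m = -15.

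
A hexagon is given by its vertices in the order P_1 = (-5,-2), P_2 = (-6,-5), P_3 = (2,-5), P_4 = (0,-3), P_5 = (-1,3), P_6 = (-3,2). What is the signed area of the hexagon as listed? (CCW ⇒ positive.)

Cross-terms: 13, 40, -6, -3, 7, 16  ⇒  Σ = 67
Signed area = Σ/2 = 33.5 (positive ⇒ counter-clockwise traversal).

33.5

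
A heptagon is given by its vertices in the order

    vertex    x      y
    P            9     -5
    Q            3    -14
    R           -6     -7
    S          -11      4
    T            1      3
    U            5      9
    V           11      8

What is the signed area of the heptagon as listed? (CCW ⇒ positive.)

-273

Apply Gauss's area formula: 2A = Σ (x_i·y_{i+1} − x_{i+1}·y_i), indices taken mod 7.
Σ = (-111) + (-105) + (-101) + (-37) + (-6) + (-59) + (-127) = -546
Signed area = Σ/2 = -273 (negative ⇒ clockwise traversal).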